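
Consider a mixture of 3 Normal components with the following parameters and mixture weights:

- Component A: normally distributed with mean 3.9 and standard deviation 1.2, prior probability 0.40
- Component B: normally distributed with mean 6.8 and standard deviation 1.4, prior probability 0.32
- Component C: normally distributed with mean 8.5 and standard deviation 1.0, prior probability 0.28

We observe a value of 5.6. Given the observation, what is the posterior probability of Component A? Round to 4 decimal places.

0.4293

Posterior ∝ prior × likelihood, so P(k | x) ∝ π_k f_k(x); normalise over all components.
Normal densities:
  L_A = 0.121878
  L_B = 0.197354
  L_C = 0.00595253
Multiply by the mixture weights:
  π_A·L_A = 0.40 × 0.121878 = 0.0487513
  π_B·L_B = 0.32 × 0.197354 = 0.0631532
  π_C·L_C = 0.28 × 0.00595253 = 0.00166671
Marginal: 0.0487513 + 0.0631532 + 0.00166671 = 0.113571
P(Component A | data) = 0.0487513 / 0.113571 ≈ 0.4293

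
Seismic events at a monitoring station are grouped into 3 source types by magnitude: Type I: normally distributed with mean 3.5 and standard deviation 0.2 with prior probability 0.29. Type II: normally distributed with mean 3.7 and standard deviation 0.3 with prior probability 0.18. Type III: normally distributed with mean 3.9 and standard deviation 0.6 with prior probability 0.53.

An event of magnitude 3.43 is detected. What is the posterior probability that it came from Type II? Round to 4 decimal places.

0.1658

Posterior ∝ prior × likelihood, so P(k | x) ∝ π_k f_k(x); normalise over all components.
Normal densities:
  f_I = 1.8762
  f_II = 0.886951
  f_III = 0.489232
Multiply by the mixture weights:
  π_I·f_I = 0.29 × 1.8762 = 0.544099
  π_II·f_II = 0.18 × 0.886951 = 0.159651
  π_III·f_III = 0.53 × 0.489232 = 0.259293
Evidence: 0.544099 + 0.159651 + 0.259293 = 0.963043
P(Type II | data) = 0.159651 / 0.963043 ≈ 0.1658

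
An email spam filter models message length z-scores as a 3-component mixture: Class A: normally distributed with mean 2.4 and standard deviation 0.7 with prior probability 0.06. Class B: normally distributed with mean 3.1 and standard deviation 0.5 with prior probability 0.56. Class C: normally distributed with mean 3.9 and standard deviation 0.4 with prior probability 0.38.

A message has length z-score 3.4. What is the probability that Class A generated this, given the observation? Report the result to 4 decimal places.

0.0220

P(component k | x) = P(Z=k)·f_k(x) / marginal(x), where marginal(x) = Σ_j P(Z=j)·f_j(x).
Component likelihoods at x = 3.4:
  L_A = 0.205426
  L_B = 0.666449
  L_C = 0.456623
Unnormalised posteriors:
  P(Z=A)·L_A = 0.06 × 0.205426 = 0.0123255
  P(Z=B)·L_B = 0.56 × 0.666449 = 0.373212
  P(Z=C)·L_C = 0.38 × 0.456623 = 0.173517
Marginal: 0.0123255 + 0.373212 + 0.173517 = 0.559054
So the posterior for Class A is 0.0123255 / 0.559054 ≈ 0.0220.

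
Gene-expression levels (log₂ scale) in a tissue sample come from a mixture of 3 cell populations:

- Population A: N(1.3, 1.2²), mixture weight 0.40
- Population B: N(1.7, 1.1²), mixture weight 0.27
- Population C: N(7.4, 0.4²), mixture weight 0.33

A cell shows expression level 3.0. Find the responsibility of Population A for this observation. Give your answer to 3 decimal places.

0.500

Posterior ∝ prior × likelihood, so P(k | x) ∝ π_k f_k(x); normalise over all components.
Evaluate each component's likelihood at the observed value:
  p_A = 0.121878
  p_B = 0.180397
  p_C = 5.29705e-27
Weight by the priors:
  π_A·p_A = 0.40 × 0.121878 = 0.0487513
  π_B·p_B = 0.27 × 0.180397 = 0.0487072
  π_C·p_C = 0.33 × 5.29705e-27 = 1.74803e-27
Sum: 0.0487513 + 0.0487072 + 1.74803e-27 = 0.0974585
P(Population A | data) = 0.0487513 / 0.0974585 ≈ 0.500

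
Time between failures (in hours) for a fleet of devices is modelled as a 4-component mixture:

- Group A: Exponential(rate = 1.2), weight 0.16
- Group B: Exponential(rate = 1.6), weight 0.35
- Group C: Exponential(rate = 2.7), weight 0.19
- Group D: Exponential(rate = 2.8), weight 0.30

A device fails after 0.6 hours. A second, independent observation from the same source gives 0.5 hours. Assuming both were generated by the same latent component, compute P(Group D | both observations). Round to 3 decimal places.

The responsibility of component k is P(Z=k) f_k(x) divided by Σ_j P(Z=j) f_j(x).
Since both observations come from the same component, the likelihood for component k is f_k(x₁)·f_k(x₂).
  p_A = [1.2·e^(−1.2·0.6) = 1.2·e^(−0.7200) = 0.584103] × [0.658574] = 0.384675
  p_B = [1.6·e^(−1.6·0.6) = 1.6·e^(−0.9600) = 0.612629] × [0.718926] = 0.440435
  p_C = [2.7·e^(−2.7·0.6) = 2.7·e^(−1.6200) = 0.534326] × [0.699949] = 0.374001
  p_D = [2.8·e^(−2.8·0.6) = 2.8·e^(−1.6800) = 0.521847] × [0.690471] = 0.360321
Unnormalised posteriors:
  P(Z=A)·p_A = 0.16 × 0.384675 = 0.061548
  P(Z=B)·p_B = 0.35 × 0.440435 = 0.154152
  P(Z=C)·p_C = 0.19 × 0.374001 = 0.0710602
  P(Z=D)·p_D = 0.30 × 0.360321 = 0.108096
Normaliser: 0.061548 + 0.154152 + 0.0710602 + 0.108096 = 0.394857
So the posterior for Group D is 0.108096 / 0.394857 ≈ 0.274.

0.274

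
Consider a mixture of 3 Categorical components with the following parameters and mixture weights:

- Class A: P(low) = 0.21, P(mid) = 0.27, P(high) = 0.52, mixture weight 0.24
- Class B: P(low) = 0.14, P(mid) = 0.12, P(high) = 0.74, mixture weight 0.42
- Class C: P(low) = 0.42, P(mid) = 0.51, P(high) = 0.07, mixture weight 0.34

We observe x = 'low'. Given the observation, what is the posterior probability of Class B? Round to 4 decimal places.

The responsibility of component k is π_k f_k(x) divided by Σ_j π_j f_j(x).
Component likelihoods at x = 'low':
  L_A = 0.21
  L_B = 0.14
  L_C = 0.42
Weight by the priors:
  π_A·L_A = 0.24 × 0.21 = 0.0504
  π_B·L_B = 0.42 × 0.14 = 0.0588
  π_C·L_C = 0.34 × 0.42 = 0.1428
Denominator: 0.0504 + 0.0588 + 0.1428 = 0.252
P(Class B | data) = 0.0588 / 0.252 ≈ 0.2333

0.2333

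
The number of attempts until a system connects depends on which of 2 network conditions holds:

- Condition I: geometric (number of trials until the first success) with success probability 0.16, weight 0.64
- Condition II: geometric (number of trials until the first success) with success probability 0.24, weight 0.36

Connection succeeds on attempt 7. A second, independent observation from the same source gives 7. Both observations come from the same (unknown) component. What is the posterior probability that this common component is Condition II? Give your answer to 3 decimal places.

By Bayes' theorem, P(k | x) = P(Z=k) f_k(x) / Σ_j P(Z=j) f_j(x).
Since both observations come from the same component, the likelihood for component k is f_k(x₁)·f_k(x₂).
  L_I = [0.0562077] × [0.0562077] = 0.0031593
  L_II = [0.046248] × [0.046248] = 0.00213888
Prior × likelihood for each component:
  P(Z=I)·L_I = 0.64 × 0.0031593 = 0.00202195
  P(Z=II)·L_II = 0.36 × 0.00213888 = 0.000769995
Denominator: 0.00202195 + 0.000769995 = 0.00279195
So the posterior for Condition II is 0.000769995 / 0.00279195 ≈ 0.276.

0.276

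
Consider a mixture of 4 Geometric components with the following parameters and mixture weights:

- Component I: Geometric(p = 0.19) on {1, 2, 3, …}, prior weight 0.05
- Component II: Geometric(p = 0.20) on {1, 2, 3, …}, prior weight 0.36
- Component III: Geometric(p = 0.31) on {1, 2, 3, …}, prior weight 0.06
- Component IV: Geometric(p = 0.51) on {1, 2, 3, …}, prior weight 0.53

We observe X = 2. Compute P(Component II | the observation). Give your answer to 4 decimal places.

0.2735

The responsibility of component k is π_k f_k(x) divided by Σ_j π_j f_j(x).
Evaluate each component's likelihood at the observed value:
  f_I = 0.1539
  f_II = 0.16
  f_III = 0.2139
  f_IV = 0.2499
Multiply by the mixture weights:
  π_I·f_I = 0.05 × 0.1539 = 0.007695
  π_II·f_II = 0.36 × 0.16 = 0.0576
  π_III·f_III = 0.06 × 0.2139 = 0.012834
  π_IV·f_IV = 0.53 × 0.2499 = 0.132447
Normaliser: 0.007695 + 0.0576 + 0.012834 + 0.132447 = 0.210576
P(Component II | the observation) ≈ 0.2735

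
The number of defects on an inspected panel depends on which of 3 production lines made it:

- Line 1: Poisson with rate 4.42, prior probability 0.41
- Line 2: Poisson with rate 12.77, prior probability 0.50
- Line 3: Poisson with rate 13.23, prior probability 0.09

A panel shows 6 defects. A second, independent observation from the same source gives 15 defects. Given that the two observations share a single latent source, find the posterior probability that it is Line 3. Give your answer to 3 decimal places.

0.131

P(component k | x) = P(Z=k)·f_k(x) / marginal(x), where marginal(x) = Σ_j P(Z=j)·f_j(x).
Since both observations come from the same component, the likelihood for component k is f_k(x₁)·f_k(x₂).
  p_1 = [e^(−4.42)·4.42^6/6! = 0.124629] × [4.41828e-05] = 5.50646e-06
  p_2 = [e^(−12.77)·12.77^6/6! = 0.0171345] × [0.0851968] = 0.00145981
  p_3 = [e^(−13.23)·13.23^6/6! = 0.0133755] × [0.0914497] = 0.00122319
Prior × likelihood for each component:
  P(Z=1)·p_1 = 0.41 × 5.50646e-06 = 2.25765e-06
  P(Z=2)·p_2 = 0.50 × 0.00145981 = 0.000729904
  P(Z=3)·p_3 = 0.09 × 0.00122319 = 0.000110087
Sum: 2.25765e-06 + 0.000729904 + 0.000110087 = 0.000842248
P(Line 3 | x₁,x₂) = 0.000110087 / 0.000842248 ≈ 0.131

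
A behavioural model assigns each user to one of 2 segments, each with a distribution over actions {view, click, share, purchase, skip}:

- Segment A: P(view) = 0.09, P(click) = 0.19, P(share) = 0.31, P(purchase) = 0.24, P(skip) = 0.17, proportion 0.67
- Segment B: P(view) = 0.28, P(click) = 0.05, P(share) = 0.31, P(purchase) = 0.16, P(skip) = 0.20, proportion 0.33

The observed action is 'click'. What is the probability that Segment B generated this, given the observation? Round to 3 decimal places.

P(component k | x) = P(Z=k)·f_k(x) / marginal(x), where marginal(x) = Σ_j P(Z=j)·f_j(x).
Evaluate each component's likelihood at the observed value:
  f_A = P(click | comp) = 0.19
  f_B = P(click | comp) = 0.05
Unnormalised posteriors:
  P(Z=A)·f_A = 0.67 × 0.19 = 0.1273
  P(Z=B)·f_B = 0.33 × 0.05 = 0.0165
Denominator: 0.1273 + 0.0165 = 0.1438
P(Segment B | x) = 0.0165 / 0.1438 ≈ 0.115

0.115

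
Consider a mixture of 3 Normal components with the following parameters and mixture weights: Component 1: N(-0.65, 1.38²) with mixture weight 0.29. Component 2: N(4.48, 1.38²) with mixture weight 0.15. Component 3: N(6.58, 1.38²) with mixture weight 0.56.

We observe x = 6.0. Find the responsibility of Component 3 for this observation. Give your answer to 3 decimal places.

0.862

By Bayes' theorem, P(k | x) = w_k f_k(x) / Σ_j w_j f_j(x).
Evaluate each component's likelihood at the observed value:
  L_1 = 2.62184e-06
  L_2 = 0.157612
  L_3 = 0.264651
Weight by the priors:
  w_1·L_1 = 0.29 × 2.62184e-06 = 7.60334e-07
  w_2·L_2 = 0.15 × 0.157612 = 0.0236418
  w_3·L_3 = 0.56 × 0.264651 = 0.148204
Sum: 7.60334e-07 + 0.0236418 + 0.148204 = 0.171847
So the posterior for Component 3 is 0.148204 / 0.171847 ≈ 0.862.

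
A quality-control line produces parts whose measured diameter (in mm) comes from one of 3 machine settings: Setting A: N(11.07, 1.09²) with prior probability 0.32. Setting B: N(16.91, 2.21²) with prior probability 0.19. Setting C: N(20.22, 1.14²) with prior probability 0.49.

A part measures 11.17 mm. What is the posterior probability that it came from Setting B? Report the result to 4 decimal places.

Apply Bayes' rule: the posterior for each component is proportional to its prior times its likelihood at x.
Component likelihoods at x = 11.17 mm:
  f_A = (1/(1.09·√(2π)))·exp(−(11.17−11.07)²/(2·1.09²)) = 0.366002·exp(-0.00421) = 0.364465
  f_B = (1/(2.21·√(2π)))·exp(−(11.17−16.91)²/(2·2.21²)) = 0.180517·exp(-3.37294) = 0.00618966
  f_C = (1/(1.14·√(2π)))·exp(−(11.17−20.22)²/(2·1.14²)) = 0.349949·exp(-31.51066) = 7.22937e-15
Prior × likelihood for each component:
  w_A·f_A = 0.32 × 0.364465 = 0.116629
  w_B·f_B = 0.19 × 0.00618966 = 0.00117603
  w_C·f_C = 0.49 × 7.22937e-15 = 3.54239e-15
Normaliser: 0.116629 + 0.00117603 + 3.54239e-15 = 0.117805
P(Setting B | data) = 0.00117603 / 0.117805 ≈ 0.0100

0.0100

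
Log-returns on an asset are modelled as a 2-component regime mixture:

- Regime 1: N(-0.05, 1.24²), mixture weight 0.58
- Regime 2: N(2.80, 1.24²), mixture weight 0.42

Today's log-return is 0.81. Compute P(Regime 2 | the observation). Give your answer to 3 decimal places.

0.203

Posterior ∝ prior × likelihood, so P(k | x) ∝ w_k f_k(x); normalise over all components.
Evaluate each component's likelihood at the observed value:
  f_1 = 0.252952
  f_2 = 0.0887614
Weight by the priors:
  w_1·f_1 = 0.58 × 0.252952 = 0.146712
  w_2·f_2 = 0.42 × 0.0887614 = 0.0372798
Normaliser: 0.146712 + 0.0372798 = 0.183992
P(Regime 2 | x) ≈ 0.203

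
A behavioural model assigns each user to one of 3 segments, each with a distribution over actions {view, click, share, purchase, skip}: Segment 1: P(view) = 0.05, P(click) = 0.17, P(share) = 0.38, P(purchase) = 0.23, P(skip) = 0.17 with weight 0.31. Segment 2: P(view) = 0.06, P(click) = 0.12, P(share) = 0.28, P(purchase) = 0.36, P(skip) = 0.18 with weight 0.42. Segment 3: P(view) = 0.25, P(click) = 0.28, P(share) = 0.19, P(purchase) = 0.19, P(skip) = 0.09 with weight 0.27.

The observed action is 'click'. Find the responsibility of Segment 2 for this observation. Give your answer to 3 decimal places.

Posterior ∝ prior × likelihood, so P(k | x) ∝ P(Z=k) f_k(x); normalise over all components.
Evaluate each component's likelihood at the observed value:
  p_1 = 0.17
  p_2 = 0.12
  p_3 = 0.28
Prior × likelihood for each component:
  P(Z=1)·p_1 = 0.31 × 0.17 = 0.0527
  P(Z=2)·p_2 = 0.42 × 0.12 = 0.0504
  P(Z=3)·p_3 = 0.27 × 0.28 = 0.0756
Denominator: 0.0527 + 0.0504 + 0.0756 = 0.1787
P(Segment 2 | 'click') ≈ 0.282

0.282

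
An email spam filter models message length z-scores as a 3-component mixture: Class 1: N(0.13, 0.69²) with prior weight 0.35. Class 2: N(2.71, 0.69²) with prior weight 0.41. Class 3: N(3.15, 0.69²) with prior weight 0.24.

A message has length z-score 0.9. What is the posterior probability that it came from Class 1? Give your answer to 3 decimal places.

Apply Bayes' rule: the posterior for each component is proportional to its prior times its likelihood at x.
Normal densities:
  p_1 = (1/(0.69·√(2π)))·exp(−(0.9−0.13)²/(2·0.69²)) = 0.578177·exp(-0.62266) = 0.3102
  p_2 = (1/(0.69·√(2π)))·exp(−(0.9−2.71)²/(2·0.69²)) = 0.578177·exp(-3.44056) = 0.0185287
  p_3 = (1/(0.69·√(2π)))·exp(−(0.9−3.15)²/(2·0.69²)) = 0.578177·exp(-5.31664) = 0.00283841
Multiply by the mixture weights:
  π_1·p_1 = 0.35 × 0.3102 = 0.10857
  π_2·p_2 = 0.41 × 0.0185287 = 0.00759677
  π_3·p_3 = 0.24 × 0.00283841 = 0.000681219
Marginal: 0.10857 + 0.00759677 + 0.000681219 = 0.116848
P(Class 1 | x) = 0.10857 / 0.116848 ≈ 0.929

0.929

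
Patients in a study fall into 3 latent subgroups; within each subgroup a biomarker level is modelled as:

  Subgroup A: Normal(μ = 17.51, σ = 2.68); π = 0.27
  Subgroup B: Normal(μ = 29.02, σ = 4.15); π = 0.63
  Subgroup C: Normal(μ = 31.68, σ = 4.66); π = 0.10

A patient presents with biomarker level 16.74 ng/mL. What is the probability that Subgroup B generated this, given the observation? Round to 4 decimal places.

0.0193

Apply Bayes' rule: the posterior for each component is proportional to its prior times its likelihood at x.
Normal densities:
  L_A = 0.14284
  L_B = 0.00120655
  L_C = 0.000501855
Prior × likelihood for each component:
  π_A·L_A = 0.27 × 0.14284 = 0.0385668
  π_B·L_B = 0.63 × 0.00120655 = 0.000760123
  π_C·L_C = 0.10 × 0.000501855 = 5.01855e-05
Marginal: 0.0385668 + 0.000760123 + 5.01855e-05 = 0.0393771
Responsibility of Subgroup B: 0.000760123 / 0.0393771 ≈ 0.0193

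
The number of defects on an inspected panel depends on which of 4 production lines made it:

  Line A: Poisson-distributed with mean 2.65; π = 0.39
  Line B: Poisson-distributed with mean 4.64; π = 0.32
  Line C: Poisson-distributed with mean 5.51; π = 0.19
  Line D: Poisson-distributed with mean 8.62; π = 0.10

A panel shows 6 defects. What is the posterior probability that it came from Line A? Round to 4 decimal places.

0.1377

The responsibility of component k is π_k f_k(x) divided by Σ_j π_j f_j(x).
Evaluate each component's likelihood at the observed value:
  f_A = 0.0339831
  f_B = 0.133859
  f_C = 0.157259
  f_D = 0.102824
Weight by the priors:
  π_A·f_A = 0.39 × 0.0339831 = 0.0132534
  π_B·f_B = 0.32 × 0.133859 = 0.042835
  π_C·f_C = 0.19 × 0.157259 = 0.0298791
  π_D·f_D = 0.10 × 0.102824 = 0.0102824
Marginal: 0.0132534 + 0.042835 + 0.0298791 + 0.0102824 = 0.0962499
So the posterior for Line A is 0.0132534 / 0.0962499 ≈ 0.1377.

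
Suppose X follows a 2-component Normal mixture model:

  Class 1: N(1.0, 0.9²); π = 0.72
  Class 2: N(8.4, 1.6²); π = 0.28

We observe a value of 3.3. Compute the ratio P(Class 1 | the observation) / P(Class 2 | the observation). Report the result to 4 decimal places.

Only the two components matter; the odds are (π_i f_i(x)) / (π_j f_j(x)).
Component likelihoods at x = 3.3:
  L_1 = (1/(0.9·√(2π)))·exp(−(3.3−1.0)²/(2·0.9²)) = 0.443269·exp(-3.26543) = 0.0169242
  L_2 = (1/(1.6·√(2π)))·exp(−(3.3−8.4)²/(2·1.6²)) = 0.249339·exp(-5.08008) = 0.00155074
Odds = (0.72/0.28) × (0.0169242/0.00155074) = 2.57143 × 10.9136 ≈ 28.0636

28.0636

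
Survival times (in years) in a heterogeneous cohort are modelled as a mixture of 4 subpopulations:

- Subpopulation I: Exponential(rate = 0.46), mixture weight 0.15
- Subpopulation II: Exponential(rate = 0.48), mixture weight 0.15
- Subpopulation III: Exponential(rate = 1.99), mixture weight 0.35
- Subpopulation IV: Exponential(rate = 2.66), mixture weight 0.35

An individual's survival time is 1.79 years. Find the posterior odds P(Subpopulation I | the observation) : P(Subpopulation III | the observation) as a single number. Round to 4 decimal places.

Only the two components matter; the odds are (w_i f_i(x)) / (w_j f_j(x)).
Exponential densities:
  L_I = 0.46·e^(−0.46·1.79) = 0.46·e^(−0.8234) = 0.201911
  L_II = 0.48·e^(−0.48·1.79) = 0.48·e^(−0.8592) = 0.20328
  L_III = 1.99·e^(−1.99·1.79) = 1.99·e^(−3.5621) = 0.0564745
  L_IV = 2.66·e^(−2.66·1.79) = 2.66·e^(−4.7614) = 0.0227526
0.0302866 / 0.0197661 ≈ 1.5323

1.5323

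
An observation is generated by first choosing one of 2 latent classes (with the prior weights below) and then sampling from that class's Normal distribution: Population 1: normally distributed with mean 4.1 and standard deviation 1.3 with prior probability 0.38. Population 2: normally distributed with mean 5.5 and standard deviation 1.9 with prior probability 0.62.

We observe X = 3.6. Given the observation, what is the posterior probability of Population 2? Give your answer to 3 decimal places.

Posterior ∝ prior × likelihood, so P(k | x) ∝ P(Z=k) f_k(x); normalise over all components.
Evaluate each component's likelihood at the observed value:
  f_1 = (1/(1.3·√(2π)))·exp(−(3.6−4.1)²/(2·1.3²)) = 0.306879·exp(-0.07396) = 0.285
  f_2 = (1/(1.9·√(2π)))·exp(−(3.6−5.5)²/(2·1.9²)) = 0.209970·exp(-0.50000) = 0.127353
Prior × likelihood for each component:
  P(Z=1)·f_1 = 0.38 × 0.285 = 0.1083
  P(Z=2)·f_2 = 0.62 × 0.127353 = 0.0789589
Normaliser: 0.1083 + 0.0789589 = 0.187259
So the posterior for Population 2 is 0.0789589 / 0.187259 ≈ 0.422.

0.422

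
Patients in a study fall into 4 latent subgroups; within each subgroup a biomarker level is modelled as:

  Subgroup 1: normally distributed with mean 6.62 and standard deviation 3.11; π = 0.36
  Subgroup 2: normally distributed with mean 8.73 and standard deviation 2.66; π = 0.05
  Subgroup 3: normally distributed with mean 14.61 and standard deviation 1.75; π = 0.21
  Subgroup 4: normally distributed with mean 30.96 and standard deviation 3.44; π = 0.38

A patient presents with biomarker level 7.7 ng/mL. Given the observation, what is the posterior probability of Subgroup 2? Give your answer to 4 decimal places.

P(component k | x) = w_k·f_k(x) / marginal(x), where marginal(x) = Σ_j w_j·f_j(x).
Normal densities:
  f_1 = 0.120771
  f_2 = 0.139146
  f_3 = 9.38172e-05
  f_4 = 1.36919e-11
Weight by the priors:
  w_1·f_1 = 0.36 × 0.120771 = 0.0434776
  w_2·f_2 = 0.05 × 0.139146 = 0.00695729
  w_3·f_3 = 0.21 × 9.38172e-05 = 1.97016e-05
  w_4·f_4 = 0.38 × 1.36919e-11 = 5.20293e-12
Evidence: 0.0434776 + 0.00695729 + 1.97016e-05 + 5.20293e-12 = 0.0504546
Responsibility of Subgroup 2: 0.00695729 / 0.0504546 ≈ 0.1379

0.1379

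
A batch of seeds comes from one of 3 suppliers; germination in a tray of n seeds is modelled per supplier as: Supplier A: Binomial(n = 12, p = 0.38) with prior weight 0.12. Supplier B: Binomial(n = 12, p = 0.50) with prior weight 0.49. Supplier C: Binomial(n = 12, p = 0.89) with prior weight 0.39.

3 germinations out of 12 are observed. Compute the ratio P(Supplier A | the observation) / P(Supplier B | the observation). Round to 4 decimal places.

Posterior odds = (π_i f_i(x)) / (π_j f_j(x)); the normalising sum cancels.
Component likelihoods at x = 3 germinations out of 12:
  p_A = 0.163418
  p_B = 0.0537109
  p_C = 3.65702e-07
Odds = (0.12/0.49) × (0.163418/0.0537109) = 0.244898 × 3.04254 ≈ 0.7451

0.7451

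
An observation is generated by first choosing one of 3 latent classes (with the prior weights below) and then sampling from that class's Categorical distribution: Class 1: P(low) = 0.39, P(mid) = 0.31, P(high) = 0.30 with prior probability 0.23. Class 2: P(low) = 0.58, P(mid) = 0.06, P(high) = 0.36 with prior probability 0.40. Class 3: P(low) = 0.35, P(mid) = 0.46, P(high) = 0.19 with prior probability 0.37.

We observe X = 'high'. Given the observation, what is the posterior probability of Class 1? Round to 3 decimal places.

0.244

Posterior ∝ prior × likelihood, so P(k | x) ∝ π_k f_k(x); normalise over all components.
Component likelihoods at x = 'high':
  f_1 = P(high | comp) = 0.30
  f_2 = P(high | comp) = 0.36
  f_3 = P(high | comp) = 0.19
Multiply by the mixture weights:
  π_1·f_1 = 0.23 × 0.3 = 0.069
  π_2·f_2 = 0.40 × 0.36 = 0.144
  π_3·f_3 = 0.37 × 0.19 = 0.0703
Marginal: 0.069 + 0.144 + 0.0703 = 0.2833
Responsibility of Class 1: 0.069 / 0.2833 ≈ 0.244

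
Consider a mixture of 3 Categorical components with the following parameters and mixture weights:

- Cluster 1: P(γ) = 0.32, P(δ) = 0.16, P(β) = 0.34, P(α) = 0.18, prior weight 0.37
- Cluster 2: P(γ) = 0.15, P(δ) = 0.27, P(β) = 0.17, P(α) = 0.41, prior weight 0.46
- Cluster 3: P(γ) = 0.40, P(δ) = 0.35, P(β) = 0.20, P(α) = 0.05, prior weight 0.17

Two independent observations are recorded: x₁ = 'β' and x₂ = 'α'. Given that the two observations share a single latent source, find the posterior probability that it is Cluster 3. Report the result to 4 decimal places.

Posterior ∝ prior × likelihood, so P(k | x) ∝ P(Z=k) f_k(x); normalise over all components.
Since both observations come from the same component, the likelihood for component k is f_k(x₁)·f_k(x₂).
  L_1 = [P(β | comp) = 0.34] × [0.18] = 0.0612
  L_2 = [P(β | comp) = 0.17] × [0.41] = 0.0697
  L_3 = [P(β | comp) = 0.20] × [0.05] = 0.01
Weight by the priors:
  P(Z=1)·L_1 = 0.37 × 0.0612 = 0.022644
  P(Z=2)·L_2 = 0.46 × 0.0697 = 0.032062
  P(Z=3)·L_3 = 0.17 × 0.01 = 0.0017
Evidence: 0.022644 + 0.032062 + 0.0017 = 0.056406
P(Cluster 3 | x₁,x₂) = 0.0017 / 0.056406 ≈ 0.0301

0.0301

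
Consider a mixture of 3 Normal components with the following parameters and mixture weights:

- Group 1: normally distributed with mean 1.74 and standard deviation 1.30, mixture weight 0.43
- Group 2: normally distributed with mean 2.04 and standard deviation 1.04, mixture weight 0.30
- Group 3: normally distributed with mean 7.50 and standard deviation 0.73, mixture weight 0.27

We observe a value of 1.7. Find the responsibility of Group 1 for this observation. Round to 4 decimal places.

0.5473

The responsibility of component k is π_k f_k(x) divided by Σ_j π_j f_j(x).
Normal densities:
  f_1 = 0.306733
  f_2 = 0.363637
  f_3 = 1.07124e-14
Unnormalised posteriors:
  π_1·f_1 = 0.43 × 0.306733 = 0.131895
  π_2·f_2 = 0.30 × 0.363637 = 0.109091
  π_3·f_3 = 0.27 × 1.07124e-14 = 2.89235e-15
Normaliser: 0.131895 + 0.109091 + 2.89235e-15 = 0.240987
P(Group 1 | the observation) = 0.131895 / 0.240987 ≈ 0.5473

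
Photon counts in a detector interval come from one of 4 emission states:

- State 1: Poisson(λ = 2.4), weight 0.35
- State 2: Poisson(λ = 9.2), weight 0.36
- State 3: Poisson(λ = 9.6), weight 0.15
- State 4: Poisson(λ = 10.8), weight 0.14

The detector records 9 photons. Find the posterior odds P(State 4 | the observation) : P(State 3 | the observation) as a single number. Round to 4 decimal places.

Only the two components matter; the odds are (π_i f_i(x)) / (π_j f_j(x)).
Component likelihoods at x = 9 photons:
  L_1 = 0.000660437
  L_2 = 0.131467
  L_3 = 0.129256
  L_4 = 0.112375
Posterior odds = (π_4·L_4) / (π_3·L_3) = (0.14·0.112375) / (0.15·0.129256) = 0.0157325 / 0.0193884 ≈ 0.8114

0.8114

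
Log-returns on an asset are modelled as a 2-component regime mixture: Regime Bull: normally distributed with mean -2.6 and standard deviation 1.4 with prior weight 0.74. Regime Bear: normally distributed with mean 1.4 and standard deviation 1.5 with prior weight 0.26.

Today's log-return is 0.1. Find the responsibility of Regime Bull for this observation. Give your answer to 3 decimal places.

0.409

Posterior ∝ prior × likelihood, so P(k | x) ∝ w_k f_k(x); normalise over all components.
Component likelihoods at x = 0.1:
  p_Bull = (1/(1.4·√(2π)))·exp(−(0.1−-2.6)²/(2·1.4²)) = 0.284959·exp(-1.85969) = 0.0443739
  p_Bear = (1/(1.5·√(2π)))·exp(−(0.1−1.4)²/(2·1.5²)) = 0.265962·exp(-0.37556) = 0.182691
Weight by the priors:
  w_Bull·p_Bull = 0.74 × 0.0443739 = 0.0328367
  w_Bear·p_Bear = 0.26 × 0.182691 = 0.0474997
Normaliser: 0.0328367 + 0.0474997 = 0.0803363
P(Regime Bull | 0.1) ≈ 0.409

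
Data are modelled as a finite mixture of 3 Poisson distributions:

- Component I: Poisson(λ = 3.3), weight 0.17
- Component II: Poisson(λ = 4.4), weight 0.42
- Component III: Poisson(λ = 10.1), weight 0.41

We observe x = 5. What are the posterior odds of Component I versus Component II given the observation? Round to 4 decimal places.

Only the two components matter; the odds are (w_i f_i(x)) / (w_j f_j(x)).
Evaluate each component's likelihood at the observed value:
  L_I = 0.120286
  L_II = 0.168728
  L_III = 0.0359792
Posterior odds = (w_I·L_I) / (w_II·L_II) = (0.17·0.120286) / (0.42·0.168728) = 0.0204487 / 0.0708656 ≈ 0.2886

0.2886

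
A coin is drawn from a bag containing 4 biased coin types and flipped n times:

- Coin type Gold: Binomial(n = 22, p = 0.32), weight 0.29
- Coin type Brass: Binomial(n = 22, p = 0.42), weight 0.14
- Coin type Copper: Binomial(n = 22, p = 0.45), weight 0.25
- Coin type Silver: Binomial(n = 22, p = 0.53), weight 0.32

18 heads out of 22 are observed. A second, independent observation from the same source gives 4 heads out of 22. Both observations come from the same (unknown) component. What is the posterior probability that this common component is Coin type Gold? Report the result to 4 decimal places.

0.0232

By Bayes' theorem, P(k | x) = P(Z=k) f_k(x) / Σ_j P(Z=j) f_j(x).
Since both observations come from the same component, the likelihood for component k is f_k(x₁)·f_k(x₂).
  f_Gold = [C(22,18)·0.32^18·0.68^4 = 7315·1.23794e-09·0.213814 = 1.9362e-06] × [0.0741267] = 1.43524e-07
  f_Brass = [C(22,18)·0.42^18·0.58^4 = 7315·1.65382e-07·0.113165 = 0.000136903] × [0.0125579] = 1.71921e-06
  f_Copper = [C(22,18)·0.45^18·0.55^4 = 7315·5.72566e-07·0.0915063 = 0.000383257] × [0.00636199] = 2.43828e-06
  f_Silver = [C(22,18)·0.53^18·0.47^4 = 7315·1.08884e-05·0.0487968 = 0.00388661] × [0.000722902] = 2.80964e-06
Prior × likelihood for each component:
  P(Z=Gold)·f_Gold = 0.29 × 1.43524e-07 = 4.16219e-08
  P(Z=Brass)·f_Brass = 0.14 × 1.71921e-06 = 2.40689e-07
  P(Z=Copper)·f_Copper = 0.25 × 2.43828e-06 = 6.09569e-07
  P(Z=Silver)·f_Silver = 0.32 × 2.80964e-06 = 8.99085e-07
Sum: 4.16219e-08 + 2.40689e-07 + 6.09569e-07 + 8.99085e-07 = 1.79097e-06
P(Coin type Gold | data) = 4.16219e-08 / 1.79097e-06 ≈ 0.0232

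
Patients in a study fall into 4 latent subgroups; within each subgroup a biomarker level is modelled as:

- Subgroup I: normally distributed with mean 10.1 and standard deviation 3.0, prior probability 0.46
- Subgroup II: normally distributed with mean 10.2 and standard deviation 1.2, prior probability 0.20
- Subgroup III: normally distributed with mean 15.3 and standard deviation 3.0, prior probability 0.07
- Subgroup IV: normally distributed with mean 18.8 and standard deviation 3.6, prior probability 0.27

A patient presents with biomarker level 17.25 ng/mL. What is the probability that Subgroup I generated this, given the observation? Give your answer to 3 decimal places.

The responsibility of component k is w_k f_k(x) divided by Σ_j w_j f_j(x).
Evaluate each component's likelihood at the observed value:
  p_I = (1/(3.0·√(2π)))·exp(−(17.25−10.1)²/(2·3.0²)) = 0.132981·exp(-2.84014) = 0.00776841
  p_II = (1/(1.2·√(2π)))·exp(−(17.25−10.2)²/(2·1.2²)) = 0.332452·exp(-17.25781) = 1.06355e-08
  p_III = (1/(3.0·√(2π)))·exp(−(17.25−15.3)²/(2·3.0²)) = 0.132981·exp(-0.21125) = 0.107657
  p_IV = (1/(3.6·√(2π)))·exp(−(17.25−18.8)²/(2·3.6²)) = 0.110817·exp(-0.09269) = 0.101007
Multiply by the mixture weights:
  w_I·p_I = 0.46 × 0.00776841 = 0.00357347
  w_II·p_II = 0.20 × 1.06355e-08 = 2.12709e-09
  w_III·p_III = 0.07 × 0.107657 = 0.00753602
  w_IV·p_IV = 0.27 × 0.101007 = 0.027272
Evidence: 0.00357347 + 2.12709e-09 + 0.00753602 + 0.027272 = 0.0383815
Responsibility of Subgroup I: 0.00357347 / 0.0383815 ≈ 0.093

0.093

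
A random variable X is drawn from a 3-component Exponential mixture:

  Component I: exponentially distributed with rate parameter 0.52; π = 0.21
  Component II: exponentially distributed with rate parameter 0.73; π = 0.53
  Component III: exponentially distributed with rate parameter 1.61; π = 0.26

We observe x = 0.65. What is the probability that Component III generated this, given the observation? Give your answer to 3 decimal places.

0.316

Posterior ∝ prior × likelihood, so P(k | x) ∝ π_k f_k(x); normalise over all components.
Component likelihoods at x = 0.65:
  L_I = 0.52·e^(−0.52·0.65) = 0.52·e^(−0.3380) = 0.370862
  L_II = 0.73·e^(−0.73·0.65) = 0.73·e^(−0.4745) = 0.454203
  L_III = 1.61·e^(−1.61·0.65) = 1.61·e^(−1.0465) = 0.565375
Weight by the priors:
  π_I·L_I = 0.21 × 0.370862 = 0.0778809
  π_II·L_II = 0.53 × 0.454203 = 0.240728
  π_III·L_III = 0.26 × 0.565375 = 0.146998
Evidence: 0.0778809 + 0.240728 + 0.146998 = 0.465606
So the posterior for Component III is 0.146998 / 0.465606 ≈ 0.316.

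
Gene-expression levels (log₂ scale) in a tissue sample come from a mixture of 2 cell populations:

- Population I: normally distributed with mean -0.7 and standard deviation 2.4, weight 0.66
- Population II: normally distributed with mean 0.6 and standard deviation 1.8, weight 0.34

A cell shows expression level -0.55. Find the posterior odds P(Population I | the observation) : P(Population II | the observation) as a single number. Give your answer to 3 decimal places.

1.782

Only the two components matter; the odds are (π_i f_i(x)) / (π_j f_j(x)).
Evaluate each component's likelihood at the observed value:
  L_I = (1/(2.4·√(2π)))·exp(−(-0.55−-0.7)²/(2·2.4²)) = 0.166226·exp(-0.00195) = 0.165902
  L_II = (1/(1.8·√(2π)))·exp(−(-0.55−0.6)²/(2·1.8²)) = 0.221635·exp(-0.20409) = 0.180719
Posterior odds = (π_I·L_I) / (π_II·L_II) = (0.66·0.165902) / (0.34·0.180719) = 0.109495 / 0.0614443 ≈ 1.782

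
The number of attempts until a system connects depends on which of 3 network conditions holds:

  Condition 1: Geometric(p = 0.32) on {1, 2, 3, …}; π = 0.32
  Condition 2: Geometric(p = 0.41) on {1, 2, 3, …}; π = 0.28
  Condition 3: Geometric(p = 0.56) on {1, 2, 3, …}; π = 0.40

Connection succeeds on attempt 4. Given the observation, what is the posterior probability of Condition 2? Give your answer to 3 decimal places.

0.315

Apply Bayes' rule: the posterior for each component is proportional to its prior times its likelihood at x.
Geometric probabilities:
  L_1 = 0.32·(1−0.32)^3 = 0.32·0.314432 = 0.100618
  L_2 = 0.41·(1−0.41)^3 = 0.41·0.205379 = 0.0842054
  L_3 = 0.56·(1−0.56)^3 = 0.56·0.085184 = 0.047703
Weight by the priors:
  π_1·L_1 = 0.32 × 0.100618 = 0.0321978
  π_2·L_2 = 0.28 × 0.0842054 = 0.0235775
  π_3·L_3 = 0.40 × 0.047703 = 0.0190812
Marginal: 0.0321978 + 0.0235775 + 0.0190812 = 0.0748566
Responsibility of Condition 2: 0.0235775 / 0.0748566 ≈ 0.315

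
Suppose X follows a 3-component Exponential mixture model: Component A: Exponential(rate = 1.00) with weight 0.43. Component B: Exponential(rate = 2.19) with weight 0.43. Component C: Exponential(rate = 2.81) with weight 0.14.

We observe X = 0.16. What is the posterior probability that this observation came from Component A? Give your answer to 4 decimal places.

0.2861

Apply Bayes' rule: the posterior for each component is proportional to its prior times its likelihood at x.
Evaluate each component's likelihood at the observed value:
  f_A = 1.00·e^(−1.00·0.16) = 1.00·e^(−0.1600) = 0.852144
  f_B = 2.19·e^(−2.19·0.16) = 2.19·e^(−0.3504) = 1.54265
  f_C = 2.81·e^(−2.81·0.16) = 2.81·e^(−0.4496) = 1.79245
Multiply by the mixture weights:
  w_A·f_A = 0.43 × 0.852144 = 0.366422
  w_B·f_B = 0.43 × 1.54265 = 0.663339
  w_C·f_C = 0.14 × 1.79245 = 0.250943
Normaliser: 0.366422 + 0.663339 + 0.250943 = 1.2807
So the posterior for Component A is 0.366422 / 1.2807 ≈ 0.2861.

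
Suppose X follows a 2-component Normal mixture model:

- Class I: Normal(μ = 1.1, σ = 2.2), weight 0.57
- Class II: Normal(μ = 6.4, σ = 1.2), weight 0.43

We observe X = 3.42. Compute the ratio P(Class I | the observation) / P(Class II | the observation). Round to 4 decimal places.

9.0535

The posterior odds equal the prior odds times the likelihood ratio: (π_i/π_j)·(f_i(x)/f_j(x)).
Component likelihoods at x = 3.42:
  p_I = 0.103993
  p_II = 0.0152263
Odds = (0.57/0.43) × (0.103993/0.0152263) = 1.32558 × 6.82985 ≈ 9.0535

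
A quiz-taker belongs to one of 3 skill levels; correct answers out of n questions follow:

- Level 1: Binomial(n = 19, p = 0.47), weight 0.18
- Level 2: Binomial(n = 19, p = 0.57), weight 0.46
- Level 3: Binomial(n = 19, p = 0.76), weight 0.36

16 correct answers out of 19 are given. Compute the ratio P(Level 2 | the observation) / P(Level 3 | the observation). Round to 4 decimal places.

Only the two components matter; the odds are (P(Z=i) f_i(x)) / (P(Z=j) f_j(x)).
Component likelihoods at x = 16 correct answers out of 19:
  p_1 = C(19,16)·0.47^16·0.53^3 = 969·5.66977e-06·0.148877 = 0.000817932
  p_2 = C(19,16)·0.57^16·0.43^3 = 969·0.000124165·0.079507 = 0.00956592
  p_3 = C(19,16)·0.76^16·0.24^3 = 969·0.0123885·0.013824 = 0.165949
0.00440032 / 0.0597417 ≈ 0.0737

0.0737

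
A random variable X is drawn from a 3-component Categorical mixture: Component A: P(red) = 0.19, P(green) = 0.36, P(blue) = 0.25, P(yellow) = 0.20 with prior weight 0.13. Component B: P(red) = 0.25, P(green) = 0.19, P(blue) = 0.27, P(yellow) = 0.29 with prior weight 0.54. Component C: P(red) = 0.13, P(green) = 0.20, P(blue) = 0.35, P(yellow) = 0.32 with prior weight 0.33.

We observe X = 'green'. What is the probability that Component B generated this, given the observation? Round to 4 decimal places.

Posterior ∝ prior × likelihood, so P(k | x) ∝ π_k f_k(x); normalise over all components.
Categorical probabilities:
  p_A = P(green | comp) = 0.36
  p_B = P(green | comp) = 0.19
  p_C = P(green | comp) = 0.20
Unnormalised posteriors:
  π_A·p_A = 0.13 × 0.36 = 0.0468
  π_B·p_B = 0.54 × 0.19 = 0.1026
  π_C·p_C = 0.33 × 0.2 = 0.066
Sum: 0.0468 + 0.1026 + 0.066 = 0.2154
Responsibility of Component B: 0.1026 / 0.2154 ≈ 0.4763

0.4763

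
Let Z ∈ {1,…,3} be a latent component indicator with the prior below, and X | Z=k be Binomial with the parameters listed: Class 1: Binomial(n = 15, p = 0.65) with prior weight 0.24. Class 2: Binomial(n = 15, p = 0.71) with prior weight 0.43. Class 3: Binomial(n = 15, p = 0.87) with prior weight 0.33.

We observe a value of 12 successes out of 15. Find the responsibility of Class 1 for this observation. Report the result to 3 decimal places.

By Bayes' theorem, P(k | x) = w_k f_k(x) / Σ_j w_j f_j(x).
Binomial probabilities:
  f_1 = C(15,12)·0.65^12·0.35^3 = 455·0.00568801·0.042875 = 0.110962
  f_2 = C(15,12)·0.71^12·0.29^3 = 455·0.0164097·0.024389 = 0.182098
  f_3 = C(15,12)·0.87^12·0.13^3 = 455·0.188032·0.002197 = 0.187963
Weight by the priors:
  w_1·f_1 = 0.24 × 0.110962 = 0.026631
  w_2·f_2 = 0.43 × 0.182098 = 0.0783022
  w_3·f_3 = 0.33 × 0.187963 = 0.0620278
Sum: 0.026631 + 0.0783022 + 0.0620278 = 0.166961
So the posterior for Class 1 is 0.026631 / 0.166961 ≈ 0.160.

0.160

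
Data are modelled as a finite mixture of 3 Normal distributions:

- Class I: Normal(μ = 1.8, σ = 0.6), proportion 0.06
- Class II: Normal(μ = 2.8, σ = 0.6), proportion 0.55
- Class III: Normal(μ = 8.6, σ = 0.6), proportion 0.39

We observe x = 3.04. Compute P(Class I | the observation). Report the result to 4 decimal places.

P(component k | x) = π_k·f_k(x) / marginal(x), where marginal(x) = Σ_j π_j·f_j(x).
Component likelihoods at x = 3.04:
  f_I = (1/(0.6·√(2π)))·exp(−(3.04−1.8)²/(2·0.6²)) = 0.664904·exp(-2.13556) = 0.0785776
  f_II = (1/(0.6·√(2π)))·exp(−(3.04−2.8)²/(2·0.6²)) = 0.664904·exp(-0.08000) = 0.613784
  f_III = (1/(0.6·√(2π)))·exp(−(3.04−8.6)²/(2·0.6²)) = 0.664904·exp(-42.93556) = 1.49997e-19
Unnormalised posteriors:
  π_I·f_I = 0.06 × 0.0785776 = 0.00471466
  π_II·f_II = 0.55 × 0.613784 = 0.337581
  π_III·f_III = 0.39 × 1.49997e-19 = 5.8499e-20
Marginal: 0.00471466 + 0.337581 + 5.8499e-20 = 0.342296
P(Class I | data) ≈ 0.0138

0.0138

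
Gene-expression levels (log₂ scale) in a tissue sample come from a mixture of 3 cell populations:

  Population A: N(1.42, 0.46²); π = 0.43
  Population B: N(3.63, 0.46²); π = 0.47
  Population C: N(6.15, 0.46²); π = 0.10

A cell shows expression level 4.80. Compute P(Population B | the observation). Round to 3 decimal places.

By Bayes' theorem, P(k | x) = w_k f_k(x) / Σ_j w_j f_j(x).
Evaluate each component's likelihood at the observed value:
  p_A = 1.63777e-12
  p_B = 0.034148
  p_C = 0.0116916
Unnormalised posteriors:
  w_A·p_A = 0.43 × 1.63777e-12 = 7.04242e-13
  w_B·p_B = 0.47 × 0.034148 = 0.0160496
  w_C·p_C = 0.10 × 0.0116916 = 0.00116916
Marginal: 7.04242e-13 + 0.0160496 + 0.00116916 = 0.0172187
P(Population B | the observation) = 0.0160496 / 0.0172187 ≈ 0.932

0.932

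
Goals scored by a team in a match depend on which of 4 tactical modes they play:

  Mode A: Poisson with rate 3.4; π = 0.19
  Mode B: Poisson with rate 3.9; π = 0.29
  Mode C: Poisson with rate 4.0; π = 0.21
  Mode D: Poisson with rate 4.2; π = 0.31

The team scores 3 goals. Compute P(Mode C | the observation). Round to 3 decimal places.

P(component k | x) = w_k·f_k(x) / marginal(x), where marginal(x) = Σ_j w_j·f_j(x).
Poisson probabilities:
  p_A = 0.218617
  p_B = 0.200122
  p_C = 0.195367
  p_D = 0.185165
Unnormalised posteriors:
  w_A·p_A = 0.19 × 0.218617 = 0.0415373
  w_B·p_B = 0.29 × 0.200122 = 0.0580353
  w_C·p_C = 0.21 × 0.195367 = 0.041027
  w_D·p_D = 0.31 × 0.185165 = 0.0574013
Sum: 0.0415373 + 0.0580353 + 0.041027 + 0.0574013 = 0.198001
Responsibility of Mode C: 0.041027 / 0.198001 ≈ 0.207

0.207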